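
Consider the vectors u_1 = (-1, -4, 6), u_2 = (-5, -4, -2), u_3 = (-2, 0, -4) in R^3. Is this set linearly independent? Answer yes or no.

no

Form the matrix with these vectors as rows and row reduce.
R2 ← R2 − (5)·R1: [0, 16, -32]
R3 ← R3 − (2)·R1: [0, 8, -16]
R3 ← R3 − (1/2)·R2: [0, 0, 0]
2 nonzero rows, so the 3 vectors span a space of dimension 2.
Since 2 < 3, the vectors are linearly dependent.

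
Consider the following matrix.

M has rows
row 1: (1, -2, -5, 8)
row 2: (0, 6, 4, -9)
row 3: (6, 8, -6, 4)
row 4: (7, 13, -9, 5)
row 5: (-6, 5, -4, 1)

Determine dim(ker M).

Row reduce to echelon form.
R3 ← R3 − (6)·R1: [0, 20, 24, -44]
R4 ← R4 − (7)·R1: [0, 27, 26, -51]
R5 ← R5 + (6)·R1: [0, -7, -34, 49]
R3 ← R3 − (10/3)·R2: [0, 0, 32/3, -14]
R4 ← R4 − (9/2)·R2: [0, 0, 8, -21/2]
R5 ← R5 + (7/6)·R2: [0, 0, -88/3, 77/2]
R4 ← R4 − (3/4)·R3: [0, 0, 0, 0]
R5 ← R5 + (11/4)·R3: [0, 0, 0, 0]
3 nonzero rows, so rank(M) = 3.
M has 4 columns; by rank–nullity, nullity = 4 − 3 = 1.

1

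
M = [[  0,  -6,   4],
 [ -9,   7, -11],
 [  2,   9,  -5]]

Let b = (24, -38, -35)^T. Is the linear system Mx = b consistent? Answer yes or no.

Row reduce the augmented matrix [M | b].
Swap R1 ↔ R2
R3 ← R3 + (2/9)·R1: [0, 95/9, -67/9, -391/9]
R3 ← R3 + (95/54)·R2: [0, 0, -11/27, -11/9]
The echelon form has 3 nonzero rows, and every pivot lies in the first 3 columns, so rank(M) = rank([M|b]) = 3.
The system is consistent.

yes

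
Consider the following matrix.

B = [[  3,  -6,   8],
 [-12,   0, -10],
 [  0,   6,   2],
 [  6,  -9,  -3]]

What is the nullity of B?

Row reduce to echelon form.
R2 ← R2 + (4)·R1: [0, -24, 22]
R4 ← R4 − (2)·R1: [0, 3, -19]
R3 ← R3 + (1/4)·R2: [0, 0, 15/2]
R4 ← R4 + (1/8)·R2: [0, 0, -65/4]
R4 ← R4 + (13/6)·R3: [0, 0, 0]
3 nonzero rows, so rank(B) = 3.
B has 3 columns; by rank–nullity, nullity = 3 − 3 = 0.

0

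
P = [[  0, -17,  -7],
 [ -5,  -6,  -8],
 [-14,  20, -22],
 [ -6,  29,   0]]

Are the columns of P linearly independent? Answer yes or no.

Row reduce P to echelon form.
Swap R1 ↔ R2
R3 ← R3 − (14/5)·R1: [0, 184/5, 2/5]
R4 ← R4 − (6/5)·R1: [0, 181/5, 48/5]
R3 ← R3 + (184/85)·R2: [0, 0, -1254/85]
R4 ← R4 + (181/85)·R2: [0, 0, -451/85]
R4 ← R4 − (41/114)·R3: [0, 0, 0]
3 pivots among 3 columns.
Every column is a pivot column, so the columns are linearly independent.

yes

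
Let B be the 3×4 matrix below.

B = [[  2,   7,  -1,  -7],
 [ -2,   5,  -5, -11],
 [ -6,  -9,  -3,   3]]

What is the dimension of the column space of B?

Row reduce to echelon form.
R2 ← R2 + R1: [0, 12, -6, -18]
R3 ← R3 + (3)·R1: [0, 12, -6, -18]
R3 ← R3 − R2: [0, 0, 0, 0]
Echelon form has 2 nonzero rows, so rank(B) = 2.
The column space has dimension equal to the rank: 2.

2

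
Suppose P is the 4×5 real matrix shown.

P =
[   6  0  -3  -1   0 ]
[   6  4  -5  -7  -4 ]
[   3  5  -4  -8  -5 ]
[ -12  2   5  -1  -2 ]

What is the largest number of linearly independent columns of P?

2

Row reduce to echelon form.
R2 ← R2 − R1: [0, 4, -2, -6, -4]
R3 ← R3 − (1/2)·R1: [0, 5, -5/2, -15/2, -5]
R4 ← R4 + (2)·R1: [0, 2, -1, -3, -2]
R3 ← R3 − (5/4)·R2: [0, 0, 0, 0, 0]
R4 ← R4 − (1/2)·R2: [0, 0, 0, 0, 0]
Echelon form has 2 nonzero rows, so rank(P) = 2.
The rank gives the maximum number of linearly independent columns: 2.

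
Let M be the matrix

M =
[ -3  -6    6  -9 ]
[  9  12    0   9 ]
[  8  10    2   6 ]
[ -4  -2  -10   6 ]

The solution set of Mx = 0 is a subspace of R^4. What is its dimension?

2

Row reduce to echelon form.
R2 ← R2 + (3)·R1: [0, -6, 18, -18]
R3 ← R3 + (8/3)·R1: [0, -6, 18, -18]
R4 ← R4 − (4/3)·R1: [0, 6, -18, 18]
R3 ← R3 − R2: [0, 0, 0, 0]
R4 ← R4 + R2: [0, 0, 0, 0]
2 nonzero rows, so rank(M) = 2.
M has 4 columns; by rank–nullity, nullity = 4 − 2 = 2.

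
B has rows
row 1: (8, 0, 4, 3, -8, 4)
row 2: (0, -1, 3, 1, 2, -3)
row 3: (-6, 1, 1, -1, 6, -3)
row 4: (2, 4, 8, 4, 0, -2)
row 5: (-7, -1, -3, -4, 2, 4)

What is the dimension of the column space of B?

4

Row reduce to echelon form.
R3 ← R3 + (3/4)·R1: [0, 1, 4, 5/4, 0, 0]
R4 ← R4 − (1/4)·R1: [0, 4, 7, 13/4, 2, -3]
R5 ← R5 + (7/8)·R1: [0, -1, 1/2, -11/8, -5, 15/2]
R3 ← R3 + R2: [0, 0, 7, 9/4, 2, -3]
R4 ← R4 + (4)·R2: [0, 0, 19, 29/4, 10, -15]
R5 ← R5 − R2: [0, 0, -5/2, -19/8, -7, 21/2]
R4 ← R4 − (19/7)·R3: [0, 0, 0, 8/7, 32/7, -48/7]
R5 ← R5 + (5/14)·R3: [0, 0, 0, -11/7, -44/7, 66/7]
R5 ← R5 + (11/8)·R4: [0, 0, 0, 0, 0, 0]
Echelon form has 4 nonzero rows, so rank(B) = 4.
The column space has dimension equal to the rank: 4.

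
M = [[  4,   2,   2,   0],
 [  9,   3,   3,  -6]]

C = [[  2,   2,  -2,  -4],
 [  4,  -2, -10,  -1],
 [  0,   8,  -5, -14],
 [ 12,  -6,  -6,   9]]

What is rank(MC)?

First compute MC:
[[ 16,  20, -38, -46],
 [-42,  72, -27, -135]]
Now row reduce the product.
R2 ← R2 + (21/8)·R1: [0, 249/2, -507/4, -1023/4]
2 nonzero rows, so rank(MC) = 2.

2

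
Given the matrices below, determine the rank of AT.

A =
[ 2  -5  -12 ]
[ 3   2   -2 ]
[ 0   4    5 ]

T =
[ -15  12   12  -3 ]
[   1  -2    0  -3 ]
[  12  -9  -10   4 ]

2

First compute AT:
[[-179, 142, 144, -39],
 [-67,  50,  56, -23],
 [ 64, -53, -50,   8]]
Now row reduce the product.
R2 ← R2 − (67/179)·R1: [0, -564/179, 376/179, -1504/179]
R3 ← R3 + (64/179)·R1: [0, -399/179, 266/179, -1064/179]
R3 ← R3 − (133/188)·R2: [0, 0, 0, 0]
2 nonzero rows, so rank(AT) = 2.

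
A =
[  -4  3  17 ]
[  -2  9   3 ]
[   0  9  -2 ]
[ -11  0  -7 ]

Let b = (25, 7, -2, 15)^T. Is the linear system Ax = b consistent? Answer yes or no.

yes

Row reduce the augmented matrix [A | b].
R2 ← R2 − (1/2)·R1: [0, 15/2, -11/2, -11/2]
R4 ← R4 − (11/4)·R1: [0, -33/4, -215/4, -215/4]
R3 ← R3 − (6/5)·R2: [0, 0, 23/5, 23/5]
R4 ← R4 + (11/10)·R2: [0, 0, -299/5, -299/5]
R4 ← R4 + (13)·R3: [0, 0, 0, 0]
The echelon form has 3 nonzero rows, and every pivot lies in the first 3 columns, so rank(A) = rank([A|b]) = 3.
The system is consistent.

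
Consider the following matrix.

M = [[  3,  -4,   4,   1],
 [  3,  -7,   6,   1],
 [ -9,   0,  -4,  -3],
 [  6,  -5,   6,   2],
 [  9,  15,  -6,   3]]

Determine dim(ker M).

Row reduce to echelon form.
R2 ← R2 − R1: [0, -3, 2, 0]
R3 ← R3 + (3)·R1: [0, -12, 8, 0]
R4 ← R4 − (2)·R1: [0, 3, -2, 0]
R5 ← R5 − (3)·R1: [0, 27, -18, 0]
R3 ← R3 − (4)·R2: [0, 0, 0, 0]
R4 ← R4 + R2: [0, 0, 0, 0]
R5 ← R5 + (9)·R2: [0, 0, 0, 0]
2 nonzero rows, so rank(M) = 2.
M has 4 columns; by rank–nullity, nullity = 4 − 2 = 2.

2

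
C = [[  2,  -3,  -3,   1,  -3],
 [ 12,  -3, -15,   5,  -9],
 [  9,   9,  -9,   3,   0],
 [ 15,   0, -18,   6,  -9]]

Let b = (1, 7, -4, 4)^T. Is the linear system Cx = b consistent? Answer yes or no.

Row reduce the augmented matrix [C | b].
R2 ← R2 − (6)·R1: [0, 15, 3, -1, 9, 1]
R3 ← R3 − (9/2)·R1: [0, 45/2, 9/2, -3/2, 27/2, -17/2]
R4 ← R4 − (15/2)·R1: [0, 45/2, 9/2, -3/2, 27/2, -7/2]
R3 ← R3 − (3/2)·R2: [0, 0, 0, 0, 0, -10]
R4 ← R4 − (3/2)·R2: [0, 0, 0, 0, 0, -5]
R4 ← R4 − (1/2)·R3: [0, 0, 0, 0, 0, 0]
The echelon form has 3 nonzero rows; the last pivot sits in the augmented column, so rank(C) = 2 but rank([C|b]) = 3.
Since the ranks differ, the system is inconsistent.

no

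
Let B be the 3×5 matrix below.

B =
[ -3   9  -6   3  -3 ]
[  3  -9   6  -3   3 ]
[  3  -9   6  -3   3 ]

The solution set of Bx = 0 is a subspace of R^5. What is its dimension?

4

Row reduce to echelon form.
R2 ← R2 + R1: [0, 0, 0, 0, 0]
R3 ← R3 + R1: [0, 0, 0, 0, 0]
1 nonzero row, so rank(B) = 1.
B has 5 columns; by rank–nullity, nullity = 5 − 1 = 4.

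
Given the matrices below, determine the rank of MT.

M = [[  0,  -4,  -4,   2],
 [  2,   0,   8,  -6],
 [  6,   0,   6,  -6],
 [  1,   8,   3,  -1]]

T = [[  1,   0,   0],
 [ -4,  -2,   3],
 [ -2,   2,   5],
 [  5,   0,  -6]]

3

First compute MT:
[[ 34,   0, -44],
 [-44,  16,  76],
 [-36,  12,  66],
 [-42, -10,  45]]
Now row reduce the product.
R2 ← R2 + (22/17)·R1: [0, 16, 324/17]
R3 ← R3 + (18/17)·R1: [0, 12, 330/17]
R4 ← R4 + (21/17)·R1: [0, -10, -159/17]
R3 ← R3 − (3/4)·R2: [0, 0, 87/17]
R4 ← R4 + (5/8)·R2: [0, 0, 87/34]
R4 ← R4 − (1/2)·R3: [0, 0, 0]
3 nonzero rows, so rank(MT) = 3.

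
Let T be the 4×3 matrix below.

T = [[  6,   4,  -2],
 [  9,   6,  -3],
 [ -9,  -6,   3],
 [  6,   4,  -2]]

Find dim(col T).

Row reduce to echelon form.
R2 ← R2 − (3/2)·R1: [0, 0, 0]
R3 ← R3 + (3/2)·R1: [0, 0, 0]
R4 ← R4 − R1: [0, 0, 0]
Echelon form has 1 nonzero row, so rank(T) = 1.
The column space has dimension equal to the rank: 1.

1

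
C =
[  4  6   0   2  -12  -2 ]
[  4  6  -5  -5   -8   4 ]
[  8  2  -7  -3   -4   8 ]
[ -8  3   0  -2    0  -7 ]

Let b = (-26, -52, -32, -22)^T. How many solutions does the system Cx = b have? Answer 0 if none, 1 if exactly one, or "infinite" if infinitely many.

infinite

Row reduce the augmented matrix [C | b].
R2 ← R2 − R1: [0, 0, -5, -7, 4, 6, -26]
R3 ← R3 − (2)·R1: [0, -10, -7, -7, 20, 12, 20]
R4 ← R4 + (2)·R1: [0, 15, 0, 2, -24, -11, -74]
Swap R2 ↔ R3
R4 ← R4 + (3/2)·R2: [0, 0, -21/2, -17/2, 6, 7, -44]
R4 ← R4 − (21/10)·R3: [0, 0, 0, 31/5, -12/5, -28/5, 53/5]
The echelon form has 4 nonzero rows, and every pivot lies in the first 6 columns, so rank(C) = rank([C|b]) = 4.
The system is consistent.
rank = 4 < 6 unknowns, so there are infinitely many solutions.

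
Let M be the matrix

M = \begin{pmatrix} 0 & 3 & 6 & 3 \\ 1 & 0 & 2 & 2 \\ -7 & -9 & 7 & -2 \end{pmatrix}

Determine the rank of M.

3

Row reduce to echelon form.
Swap R1 ↔ R2
R3 ← R3 + (7)·R1: [0, -9, 21, 12]
R3 ← R3 + (3)·R2: [0, 0, 39, 21]
Echelon form has 3 nonzero rows, so rank(M) = 3.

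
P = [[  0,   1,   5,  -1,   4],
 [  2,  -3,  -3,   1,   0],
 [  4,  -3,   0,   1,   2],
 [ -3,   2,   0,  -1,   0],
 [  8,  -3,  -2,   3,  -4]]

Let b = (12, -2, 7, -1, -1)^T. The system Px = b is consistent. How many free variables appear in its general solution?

Row reduce the augmented matrix [P | b].
Swap R1 ↔ R2
R3 ← R3 − (2)·R1: [0, 3, 6, -1, 2, 11]
R4 ← R4 + (3/2)·R1: [0, -5/2, -9/2, 1/2, 0, -4]
R5 ← R5 − (4)·R1: [0, 9, 10, -1, -4, 7]
R3 ← R3 − (3)·R2: [0, 0, -9, 2, -10, -25]
R4 ← R4 + (5/2)·R2: [0, 0, 8, -2, 10, 26]
R5 ← R5 − (9)·R2: [0, 0, -35, 8, -40, -101]
R4 ← R4 + (8/9)·R3: [0, 0, 0, -2/9, 10/9, 34/9]
R5 ← R5 − (35/9)·R3: [0, 0, 0, 2/9, -10/9, -34/9]
R5 ← R5 + R4: [0, 0, 0, 0, 0, 0]
The echelon form has 4 nonzero rows, and every pivot lies in the first 5 columns, so rank(P) = rank([P|b]) = 4.
The system is consistent.
Free variables = (unknowns) − (rank) = 5 − 4 = 1.

1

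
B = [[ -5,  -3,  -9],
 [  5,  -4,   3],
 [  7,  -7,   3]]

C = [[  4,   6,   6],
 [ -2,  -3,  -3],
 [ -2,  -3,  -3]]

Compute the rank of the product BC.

1

First compute BC:
[[  4,   6,   6],
 [ 22,  33,  33],
 [ 36,  54,  54]]
Now row reduce the product.
R2 ← R2 − (11/2)·R1: [0, 0, 0]
R3 ← R3 − (9)·R1: [0, 0, 0]
1 nonzero row, so rank(BC) = 1.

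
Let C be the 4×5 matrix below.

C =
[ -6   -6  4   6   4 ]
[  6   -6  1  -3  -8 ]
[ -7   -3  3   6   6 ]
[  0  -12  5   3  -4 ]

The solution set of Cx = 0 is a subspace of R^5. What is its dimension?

3

Row reduce to echelon form.
R2 ← R2 + R1: [0, -12, 5, 3, -4]
R3 ← R3 − (7/6)·R1: [0, 4, -5/3, -1, 4/3]
R3 ← R3 + (1/3)·R2: [0, 0, 0, 0, 0]
R4 ← R4 − R2: [0, 0, 0, 0, 0]
2 nonzero rows, so rank(C) = 2.
C has 5 columns; by rank–nullity, nullity = 5 − 2 = 3.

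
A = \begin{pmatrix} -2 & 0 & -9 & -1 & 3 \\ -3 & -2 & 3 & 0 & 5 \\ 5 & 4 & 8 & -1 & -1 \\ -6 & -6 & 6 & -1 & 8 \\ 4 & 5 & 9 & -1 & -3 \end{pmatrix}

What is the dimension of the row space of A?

Row reduce to echelon form.
R2 ← R2 − (3/2)·R1: [0, -2, 33/2, 3/2, 1/2]
R3 ← R3 + (5/2)·R1: [0, 4, -29/2, -7/2, 13/2]
R4 ← R4 − (3)·R1: [0, -6, 33, 2, -1]
R5 ← R5 + (2)·R1: [0, 5, -9, -3, 3]
R3 ← R3 + (2)·R2: [0, 0, 37/2, -1/2, 15/2]
R4 ← R4 − (3)·R2: [0, 0, -33/2, -5/2, -5/2]
R5 ← R5 + (5/2)·R2: [0, 0, 129/4, 3/4, 17/4]
R4 ← R4 + (33/37)·R3: [0, 0, 0, -109/37, 155/37]
R5 ← R5 − (129/74)·R3: [0, 0, 0, 60/37, -653/74]
R5 ← R5 + (60/109)·R4: [0, 0, 0, 0, -1421/218]
Echelon form has 5 nonzero rows, so rank(A) = 5.
The row space has dimension equal to the rank: 5.

5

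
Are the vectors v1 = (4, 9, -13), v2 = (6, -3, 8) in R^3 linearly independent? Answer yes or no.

Form the matrix with these vectors as rows and row reduce.
R2 ← R2 − (3/2)·R1: [0, -33/2, 55/2]
2 nonzero rows, so the 2 vectors span a space of dimension 2.
Since 2 = 2, the vectors are linearly independent.

yes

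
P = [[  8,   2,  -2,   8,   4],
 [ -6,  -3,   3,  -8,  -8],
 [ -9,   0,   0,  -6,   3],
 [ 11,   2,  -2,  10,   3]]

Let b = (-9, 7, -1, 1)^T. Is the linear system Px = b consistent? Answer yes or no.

no

Row reduce the augmented matrix [P | b].
R2 ← R2 + (3/4)·R1: [0, -3/2, 3/2, -2, -5, 1/4]
R3 ← R3 + (9/8)·R1: [0, 9/4, -9/4, 3, 15/2, -89/8]
R4 ← R4 − (11/8)·R1: [0, -3/4, 3/4, -1, -5/2, 107/8]
R3 ← R3 + (3/2)·R2: [0, 0, 0, 0, 0, -43/4]
R4 ← R4 − (1/2)·R2: [0, 0, 0, 0, 0, 53/4]
R4 ← R4 + (53/43)·R3: [0, 0, 0, 0, 0, 0]
The echelon form has 3 nonzero rows; the last pivot sits in the augmented column, so rank(P) = 2 but rank([P|b]) = 3.
Since the ranks differ, the system is inconsistent.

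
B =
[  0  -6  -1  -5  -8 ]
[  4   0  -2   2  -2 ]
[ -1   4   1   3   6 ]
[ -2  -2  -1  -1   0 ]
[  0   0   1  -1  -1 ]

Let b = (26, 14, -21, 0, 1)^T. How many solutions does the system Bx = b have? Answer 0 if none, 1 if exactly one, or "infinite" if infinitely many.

Row reduce the augmented matrix [B | b].
Swap R1 ↔ R2
R3 ← R3 + (1/4)·R1: [0, 4, 1/2, 7/2, 11/2, -35/2]
R4 ← R4 + (1/2)·R1: [0, -2, -2, 0, -1, 7]
R3 ← R3 + (2/3)·R2: [0, 0, -1/6, 1/6, 1/6, -1/6]
R4 ← R4 − (1/3)·R2: [0, 0, -5/3, 5/3, 5/3, -5/3]
R4 ← R4 − (10)·R3: [0, 0, 0, 0, 0, 0]
R5 ← R5 + (6)·R3: [0, 0, 0, 0, 0, 0]
The echelon form has 3 nonzero rows, and every pivot lies in the first 5 columns, so rank(B) = rank([B|b]) = 3.
The system is consistent.
rank = 3 < 5 unknowns, so there are infinitely many solutions.

infinite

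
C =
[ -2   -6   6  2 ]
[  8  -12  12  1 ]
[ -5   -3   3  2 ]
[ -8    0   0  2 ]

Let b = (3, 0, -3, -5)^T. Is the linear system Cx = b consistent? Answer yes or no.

no

Row reduce the augmented matrix [C | b].
R2 ← R2 + (4)·R1: [0, -36, 36, 9, 12]
R3 ← R3 − (5/2)·R1: [0, 12, -12, -3, -21/2]
R4 ← R4 − (4)·R1: [0, 24, -24, -6, -17]
R3 ← R3 + (1/3)·R2: [0, 0, 0, 0, -13/2]
R4 ← R4 + (2/3)·R2: [0, 0, 0, 0, -9]
R4 ← R4 − (18/13)·R3: [0, 0, 0, 0, 0]
The echelon form has 3 nonzero rows; the last pivot sits in the augmented column, so rank(C) = 2 but rank([C|b]) = 3.
Since the ranks differ, the system is inconsistent.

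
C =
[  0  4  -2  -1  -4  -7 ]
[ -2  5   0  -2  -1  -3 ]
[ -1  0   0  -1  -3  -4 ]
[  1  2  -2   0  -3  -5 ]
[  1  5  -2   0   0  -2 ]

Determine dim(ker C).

Row reduce to echelon form.
Swap R1 ↔ R2
R3 ← R3 − (1/2)·R1: [0, -5/2, 0, 0, -5/2, -5/2]
R4 ← R4 + (1/2)·R1: [0, 9/2, -2, -1, -7/2, -13/2]
R5 ← R5 + (1/2)·R1: [0, 15/2, -2, -1, -1/2, -7/2]
R3 ← R3 + (5/8)·R2: [0, 0, -5/4, -5/8, -5, -55/8]
R4 ← R4 − (9/8)·R2: [0, 0, 1/4, 1/8, 1, 11/8]
R5 ← R5 − (15/8)·R2: [0, 0, 7/4, 7/8, 7, 77/8]
R4 ← R4 + (1/5)·R3: [0, 0, 0, 0, 0, 0]
R5 ← R5 + (7/5)·R3: [0, 0, 0, 0, 0, 0]
3 nonzero rows, so rank(C) = 3.
C has 6 columns; by rank–nullity, nullity = 6 − 3 = 3.

3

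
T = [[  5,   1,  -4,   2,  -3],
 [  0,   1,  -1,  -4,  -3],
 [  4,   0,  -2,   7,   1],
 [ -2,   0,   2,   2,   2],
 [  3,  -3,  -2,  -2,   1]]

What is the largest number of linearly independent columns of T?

Row reduce to echelon form.
R3 ← R3 − (4/5)·R1: [0, -4/5, 6/5, 27/5, 17/5]
R4 ← R4 + (2/5)·R1: [0, 2/5, 2/5, 14/5, 4/5]
R5 ← R5 − (3/5)·R1: [0, -18/5, 2/5, -16/5, 14/5]
R3 ← R3 + (4/5)·R2: [0, 0, 2/5, 11/5, 1]
R4 ← R4 − (2/5)·R2: [0, 0, 4/5, 22/5, 2]
R5 ← R5 + (18/5)·R2: [0, 0, -16/5, -88/5, -8]
R4 ← R4 − (2)·R3: [0, 0, 0, 0, 0]
R5 ← R5 + (8)·R3: [0, 0, 0, 0, 0]
Echelon form has 3 nonzero rows, so rank(T) = 3.
The rank gives the maximum number of linearly independent columns: 3.

3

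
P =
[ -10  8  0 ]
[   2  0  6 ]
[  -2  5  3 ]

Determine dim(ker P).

Row reduce to echelon form.
R2 ← R2 + (1/5)·R1: [0, 8/5, 6]
R3 ← R3 − (1/5)·R1: [0, 17/5, 3]
R3 ← R3 − (17/8)·R2: [0, 0, -39/4]
3 nonzero rows, so rank(P) = 3.
P has 3 columns; by rank–nullity, nullity = 3 − 3 = 0.

0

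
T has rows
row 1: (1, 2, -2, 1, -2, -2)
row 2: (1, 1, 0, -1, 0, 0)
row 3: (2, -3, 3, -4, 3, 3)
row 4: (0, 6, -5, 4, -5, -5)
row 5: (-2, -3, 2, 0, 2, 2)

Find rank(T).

3

Row reduce to echelon form.
R2 ← R2 − R1: [0, -1, 2, -2, 2, 2]
R3 ← R3 − (2)·R1: [0, -7, 7, -6, 7, 7]
R5 ← R5 + (2)·R1: [0, 1, -2, 2, -2, -2]
R3 ← R3 − (7)·R2: [0, 0, -7, 8, -7, -7]
R4 ← R4 + (6)·R2: [0, 0, 7, -8, 7, 7]
R5 ← R5 + R2: [0, 0, 0, 0, 0, 0]
R4 ← R4 + R3: [0, 0, 0, 0, 0, 0]
Echelon form has 3 nonzero rows, so rank(T) = 3.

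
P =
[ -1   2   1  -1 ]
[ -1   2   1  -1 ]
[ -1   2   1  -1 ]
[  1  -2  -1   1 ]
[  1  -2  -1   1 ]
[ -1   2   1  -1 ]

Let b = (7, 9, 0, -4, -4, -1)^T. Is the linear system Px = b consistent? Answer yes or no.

Row reduce the augmented matrix [P | b].
R2 ← R2 − R1: [0, 0, 0, 0, 2]
R3 ← R3 − R1: [0, 0, 0, 0, -7]
R4 ← R4 + R1: [0, 0, 0, 0, 3]
R5 ← R5 + R1: [0, 0, 0, 0, 3]
R6 ← R6 − R1: [0, 0, 0, 0, -8]
R3 ← R3 + (7/2)·R2: [0, 0, 0, 0, 0]
R4 ← R4 − (3/2)·R2: [0, 0, 0, 0, 0]
R5 ← R5 − (3/2)·R2: [0, 0, 0, 0, 0]
R6 ← R6 + (4)·R2: [0, 0, 0, 0, 0]
The echelon form has 2 nonzero rows; the last pivot sits in the augmented column, so rank(P) = 1 but rank([P|b]) = 2.
Since the ranks differ, the system is inconsistent.

no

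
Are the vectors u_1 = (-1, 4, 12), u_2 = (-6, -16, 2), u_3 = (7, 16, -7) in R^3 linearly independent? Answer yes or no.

Form the matrix with these vectors as rows and row reduce.
R2 ← R2 − (6)·R1: [0, -40, -70]
R3 ← R3 + (7)·R1: [0, 44, 77]
R3 ← R3 + (11/10)·R2: [0, 0, 0]
2 nonzero rows, so the 3 vectors span a space of dimension 2.
Since 2 < 3, the vectors are linearly dependent.

no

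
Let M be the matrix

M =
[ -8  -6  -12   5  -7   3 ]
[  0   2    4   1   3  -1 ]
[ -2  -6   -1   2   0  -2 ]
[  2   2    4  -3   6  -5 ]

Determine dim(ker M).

Row reduce to echelon form.
R3 ← R3 − (1/4)·R1: [0, -9/2, 2, 3/4, 7/4, -11/4]
R4 ← R4 + (1/4)·R1: [0, 1/2, 1, -7/4, 17/4, -17/4]
R3 ← R3 + (9/4)·R2: [0, 0, 11, 3, 17/2, -5]
R4 ← R4 − (1/4)·R2: [0, 0, 0, -2, 7/2, -4]
4 nonzero rows, so rank(M) = 4.
M has 6 columns; by rank–nullity, nullity = 6 − 4 = 2.

2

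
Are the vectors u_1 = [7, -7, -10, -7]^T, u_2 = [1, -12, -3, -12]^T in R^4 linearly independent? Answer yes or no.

Form the matrix with these vectors as rows and row reduce.
R2 ← R2 − (1/7)·R1: [0, -11, -11/7, -11]
2 nonzero rows, so the 2 vectors span a space of dimension 2.
Since 2 = 2, the vectors are linearly independent.

yes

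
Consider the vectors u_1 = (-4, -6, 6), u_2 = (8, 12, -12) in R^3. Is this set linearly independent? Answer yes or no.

no

Form the matrix with these vectors as rows and row reduce.
R2 ← R2 + (2)·R1: [0, 0, 0]
1 nonzero row, so the 2 vectors span a space of dimension 1.
Since 1 < 2, the vectors are linearly dependent.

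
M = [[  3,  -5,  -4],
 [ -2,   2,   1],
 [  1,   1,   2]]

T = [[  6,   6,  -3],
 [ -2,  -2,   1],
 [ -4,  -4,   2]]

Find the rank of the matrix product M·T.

1

First compute MT:
[[ 44,  44, -22],
 [-20, -20,  10],
 [ -4,  -4,   2]]
Now row reduce the product.
R2 ← R2 + (5/11)·R1: [0, 0, 0]
R3 ← R3 + (1/11)·R1: [0, 0, 0]
1 nonzero row, so rank(MT) = 1.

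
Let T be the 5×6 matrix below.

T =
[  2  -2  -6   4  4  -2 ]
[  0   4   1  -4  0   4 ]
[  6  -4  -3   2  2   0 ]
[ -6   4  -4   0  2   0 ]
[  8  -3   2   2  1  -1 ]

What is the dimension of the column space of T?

Row reduce to echelon form.
R3 ← R3 − (3)·R1: [0, 2, 15, -10, -10, 6]
R4 ← R4 + (3)·R1: [0, -2, -22, 12, 14, -6]
R5 ← R5 − (4)·R1: [0, 5, 26, -14, -15, 7]
R3 ← R3 − (1/2)·R2: [0, 0, 29/2, -8, -10, 4]
R4 ← R4 + (1/2)·R2: [0, 0, -43/2, 10, 14, -4]
R5 ← R5 − (5/4)·R2: [0, 0, 99/4, -9, -15, 2]
R4 ← R4 + (43/29)·R3: [0, 0, 0, -54/29, -24/29, 56/29]
R5 ← R5 − (99/58)·R3: [0, 0, 0, 135/29, 60/29, -140/29]
R5 ← R5 + (5/2)·R4: [0, 0, 0, 0, 0, 0]
Echelon form has 4 nonzero rows, so rank(T) = 4.
The column space has dimension equal to the rank: 4.

4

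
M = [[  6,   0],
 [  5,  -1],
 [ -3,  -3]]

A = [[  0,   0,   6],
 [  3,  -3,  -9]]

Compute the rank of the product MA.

First compute MA:
[[  0,   0,  36],
 [ -3,   3,  39],
 [ -9,   9,   9]]
Now row reduce the product.
Swap R1 ↔ R2
R3 ← R3 − (3)·R1: [0, 0, -108]
R3 ← R3 + (3)·R2: [0, 0, 0]
2 nonzero rows, so rank(MA) = 2.

2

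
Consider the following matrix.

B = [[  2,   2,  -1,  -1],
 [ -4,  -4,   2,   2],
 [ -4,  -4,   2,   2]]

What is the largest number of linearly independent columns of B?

Row reduce to echelon form.
R2 ← R2 + (2)·R1: [0, 0, 0, 0]
R3 ← R3 + (2)·R1: [0, 0, 0, 0]
Echelon form has 1 nonzero row, so rank(B) = 1.
The rank gives the maximum number of linearly independent columns: 1.

1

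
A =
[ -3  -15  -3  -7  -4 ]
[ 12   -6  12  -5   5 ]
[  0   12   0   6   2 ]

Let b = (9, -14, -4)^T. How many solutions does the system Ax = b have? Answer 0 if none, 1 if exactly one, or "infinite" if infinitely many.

infinite

Row reduce the augmented matrix [A | b].
R2 ← R2 + (4)·R1: [0, -66, 0, -33, -11, 22]
R3 ← R3 + (2/11)·R2: [0, 0, 0, 0, 0, 0]
The echelon form has 2 nonzero rows, and every pivot lies in the first 5 columns, so rank(A) = rank([A|b]) = 2.
The system is consistent.
rank = 2 < 5 unknowns, so there are infinitely many solutions.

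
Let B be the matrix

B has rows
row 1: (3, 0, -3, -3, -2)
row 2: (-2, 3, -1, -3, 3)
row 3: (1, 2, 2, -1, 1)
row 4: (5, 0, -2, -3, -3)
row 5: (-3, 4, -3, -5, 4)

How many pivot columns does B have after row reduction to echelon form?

3

Row reduce to echelon form.
R2 ← R2 + (2/3)·R1: [0, 3, -3, -5, 5/3]
R3 ← R3 − (1/3)·R1: [0, 2, 3, 0, 5/3]
R4 ← R4 − (5/3)·R1: [0, 0, 3, 2, 1/3]
R5 ← R5 + R1: [0, 4, -6, -8, 2]
R3 ← R3 − (2/3)·R2: [0, 0, 5, 10/3, 5/9]
R5 ← R5 − (4/3)·R2: [0, 0, -2, -4/3, -2/9]
R4 ← R4 − (3/5)·R3: [0, 0, 0, 0, 0]
R5 ← R5 + (2/5)·R3: [0, 0, 0, 0, 0]
Echelon form has 3 nonzero rows, so rank(B) = 3.
Each nonzero row contributes one pivot column: 3 pivot columns.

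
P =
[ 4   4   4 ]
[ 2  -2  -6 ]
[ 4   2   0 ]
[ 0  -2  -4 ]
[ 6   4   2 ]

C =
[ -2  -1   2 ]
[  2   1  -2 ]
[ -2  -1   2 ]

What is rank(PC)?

1

First compute PC:
[[ -8,  -4,   8],
 [  4,   2,  -4],
 [ -4,  -2,   4],
 [  4,   2,  -4],
 [ -8,  -4,   8]]
Now row reduce the product.
R2 ← R2 + (1/2)·R1: [0, 0, 0]
R3 ← R3 − (1/2)·R1: [0, 0, 0]
R4 ← R4 + (1/2)·R1: [0, 0, 0]
R5 ← R5 − R1: [0, 0, 0]
1 nonzero row, so rank(PC) = 1.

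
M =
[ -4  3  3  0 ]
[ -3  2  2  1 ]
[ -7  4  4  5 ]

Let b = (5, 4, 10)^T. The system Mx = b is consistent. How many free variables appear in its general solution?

2

Row reduce the augmented matrix [M | b].
R2 ← R2 − (3/4)·R1: [0, -1/4, -1/4, 1, 1/4]
R3 ← R3 − (7/4)·R1: [0, -5/4, -5/4, 5, 5/4]
R3 ← R3 − (5)·R2: [0, 0, 0, 0, 0]
The echelon form has 2 nonzero rows, and every pivot lies in the first 4 columns, so rank(M) = rank([M|b]) = 2.
The system is consistent.
Free variables = (unknowns) − (rank) = 4 − 2 = 2.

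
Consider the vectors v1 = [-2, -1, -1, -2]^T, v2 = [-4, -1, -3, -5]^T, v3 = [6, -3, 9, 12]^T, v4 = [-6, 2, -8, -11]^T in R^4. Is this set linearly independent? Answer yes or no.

no

Form the matrix with these vectors as rows and row reduce.
R2 ← R2 − (2)·R1: [0, 1, -1, -1]
R3 ← R3 + (3)·R1: [0, -6, 6, 6]
R4 ← R4 − (3)·R1: [0, 5, -5, -5]
R3 ← R3 + (6)·R2: [0, 0, 0, 0]
R4 ← R4 − (5)·R2: [0, 0, 0, 0]
2 nonzero rows, so the 4 vectors span a space of dimension 2.
Since 2 < 4, the vectors are linearly dependent.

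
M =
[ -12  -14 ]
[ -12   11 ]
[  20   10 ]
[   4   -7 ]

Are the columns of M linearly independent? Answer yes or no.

yes

Row reduce M to echelon form.
R2 ← R2 − R1: [0, 25]
R3 ← R3 + (5/3)·R1: [0, -40/3]
R4 ← R4 + (1/3)·R1: [0, -35/3]
R3 ← R3 + (8/15)·R2: [0, 0]
R4 ← R4 + (7/15)·R2: [0, 0]
2 pivots among 2 columns.
Every column is a pivot column, so the columns are linearly independent.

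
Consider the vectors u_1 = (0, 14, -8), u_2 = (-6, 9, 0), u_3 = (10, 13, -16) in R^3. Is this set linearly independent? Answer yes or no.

no

Form the matrix with these vectors as rows and row reduce.
Swap R1 ↔ R2
R3 ← R3 + (5/3)·R1: [0, 28, -16]
R3 ← R3 − (2)·R2: [0, 0, 0]
2 nonzero rows, so the 3 vectors span a space of dimension 2.
Since 2 < 3, the vectors are linearly dependent.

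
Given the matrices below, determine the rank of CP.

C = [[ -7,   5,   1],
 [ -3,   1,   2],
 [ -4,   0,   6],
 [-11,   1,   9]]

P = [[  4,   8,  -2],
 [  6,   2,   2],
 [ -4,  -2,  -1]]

First compute CP:
[[ -2, -48,  23],
 [-14, -26,   6],
 [-40, -44,   2],
 [-74, -104,  15]]
Now row reduce the product.
R2 ← R2 − (7)·R1: [0, 310, -155]
R3 ← R3 − (20)·R1: [0, 916, -458]
R4 ← R4 − (37)·R1: [0, 1672, -836]
R3 ← R3 − (458/155)·R2: [0, 0, 0]
R4 ← R4 − (836/155)·R2: [0, 0, 0]
2 nonzero rows, so rank(CP) = 2.

2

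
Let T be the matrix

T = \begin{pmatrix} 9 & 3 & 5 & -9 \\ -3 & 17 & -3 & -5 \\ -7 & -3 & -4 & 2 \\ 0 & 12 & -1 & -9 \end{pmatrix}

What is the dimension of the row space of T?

3

Row reduce to echelon form.
R2 ← R2 + (1/3)·R1: [0, 18, -4/3, -8]
R3 ← R3 + (7/9)·R1: [0, -2/3, -1/9, -5]
R3 ← R3 + (1/27)·R2: [0, 0, -13/81, -143/27]
R4 ← R4 − (2/3)·R2: [0, 0, -1/9, -11/3]
R4 ← R4 − (9/13)·R3: [0, 0, 0, 0]
Echelon form has 3 nonzero rows, so rank(T) = 3.
The row space has dimension equal to the rank: 3.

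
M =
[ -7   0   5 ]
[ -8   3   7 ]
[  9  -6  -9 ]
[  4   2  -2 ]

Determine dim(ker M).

Row reduce to echelon form.
R2 ← R2 − (8/7)·R1: [0, 3, 9/7]
R3 ← R3 + (9/7)·R1: [0, -6, -18/7]
R4 ← R4 + (4/7)·R1: [0, 2, 6/7]
R3 ← R3 + (2)·R2: [0, 0, 0]
R4 ← R4 − (2/3)·R2: [0, 0, 0]
2 nonzero rows, so rank(M) = 2.
M has 3 columns; by rank–nullity, nullity = 3 − 2 = 1.

1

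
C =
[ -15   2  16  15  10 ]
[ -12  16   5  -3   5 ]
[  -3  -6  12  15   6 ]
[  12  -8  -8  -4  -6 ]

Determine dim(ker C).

2

Row reduce to echelon form.
R2 ← R2 − (4/5)·R1: [0, 72/5, -39/5, -15, -3]
R3 ← R3 − (1/5)·R1: [0, -32/5, 44/5, 12, 4]
R4 ← R4 + (4/5)·R1: [0, -32/5, 24/5, 8, 2]
R3 ← R3 + (4/9)·R2: [0, 0, 16/3, 16/3, 8/3]
R4 ← R4 + (4/9)·R2: [0, 0, 4/3, 4/3, 2/3]
R4 ← R4 − (1/4)·R3: [0, 0, 0, 0, 0]
3 nonzero rows, so rank(C) = 3.
C has 5 columns; by rank–nullity, nullity = 5 − 3 = 2.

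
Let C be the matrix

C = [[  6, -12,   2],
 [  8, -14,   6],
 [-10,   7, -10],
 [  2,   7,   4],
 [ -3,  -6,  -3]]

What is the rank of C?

3

Row reduce to echelon form.
R2 ← R2 − (4/3)·R1: [0, 2, 10/3]
R3 ← R3 + (5/3)·R1: [0, -13, -20/3]
R4 ← R4 − (1/3)·R1: [0, 11, 10/3]
R5 ← R5 + (1/2)·R1: [0, -12, -2]
R3 ← R3 + (13/2)·R2: [0, 0, 15]
R4 ← R4 − (11/2)·R2: [0, 0, -15]
R5 ← R5 + (6)·R2: [0, 0, 18]
R4 ← R4 + R3: [0, 0, 0]
R5 ← R5 − (6/5)·R3: [0, 0, 0]
Echelon form has 3 nonzero rows, so rank(C) = 3.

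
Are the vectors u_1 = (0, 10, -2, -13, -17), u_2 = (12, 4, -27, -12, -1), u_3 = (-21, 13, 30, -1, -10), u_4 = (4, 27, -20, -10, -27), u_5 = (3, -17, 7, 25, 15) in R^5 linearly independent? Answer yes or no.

yes

Form the matrix with these vectors as rows and row reduce.
Swap R1 ↔ R2
R3 ← R3 + (7/4)·R1: [0, 20, -69/4, -22, -47/4]
R4 ← R4 − (1/3)·R1: [0, 77/3, -11, -6, -80/3]
R5 ← R5 − (1/4)·R1: [0, -18, 55/4, 28, 61/4]
R3 ← R3 − (2)·R2: [0, 0, -53/4, 4, 89/4]
R4 ← R4 − (77/30)·R2: [0, 0, -88/15, 821/30, 509/30]
R5 ← R5 + (9/5)·R2: [0, 0, 203/20, 23/5, -307/20]
R4 ← R4 − (352/795)·R3: [0, 0, 0, 40697/1590, 3771/530]
R5 ← R5 + (203/265)·R3: [0, 0, 0, 2031/265, 449/265]
R5 ← R5 − (12186/40697)·R4: [0, 0, 0, 0, -17750/40697]
5 nonzero rows, so the 5 vectors span a space of dimension 5.
Since 5 = 5, the vectors are linearly independent.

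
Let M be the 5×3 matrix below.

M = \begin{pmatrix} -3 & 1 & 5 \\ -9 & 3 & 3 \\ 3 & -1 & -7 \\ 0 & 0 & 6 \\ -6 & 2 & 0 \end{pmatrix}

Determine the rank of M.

Row reduce to echelon form.
R2 ← R2 − (3)·R1: [0, 0, -12]
R3 ← R3 + R1: [0, 0, -2]
R5 ← R5 − (2)·R1: [0, 0, -10]
R3 ← R3 − (1/6)·R2: [0, 0, 0]
R4 ← R4 + (1/2)·R2: [0, 0, 0]
R5 ← R5 − (5/6)·R2: [0, 0, 0]
Echelon form has 2 nonzero rows, so rank(M) = 2.

2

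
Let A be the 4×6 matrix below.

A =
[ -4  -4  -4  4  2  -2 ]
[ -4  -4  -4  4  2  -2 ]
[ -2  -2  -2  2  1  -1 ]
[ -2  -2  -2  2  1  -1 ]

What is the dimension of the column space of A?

1

Row reduce to echelon form.
R2 ← R2 − R1: [0, 0, 0, 0, 0, 0]
R3 ← R3 − (1/2)·R1: [0, 0, 0, 0, 0, 0]
R4 ← R4 − (1/2)·R1: [0, 0, 0, 0, 0, 0]
Echelon form has 1 nonzero row, so rank(A) = 1.
The column space has dimension equal to the rank: 1.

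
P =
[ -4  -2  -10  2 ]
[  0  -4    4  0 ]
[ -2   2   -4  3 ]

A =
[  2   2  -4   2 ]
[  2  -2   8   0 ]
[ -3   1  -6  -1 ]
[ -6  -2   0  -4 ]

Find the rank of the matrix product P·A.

First compute PA:
[[  6, -18,  60,  -6],
 [-20,  12, -56,  -4],
 [ -6, -18,  48, -12]]
Now row reduce the product.
R2 ← R2 + (10/3)·R1: [0, -48, 144, -24]
R3 ← R3 + R1: [0, -36, 108, -18]
R3 ← R3 − (3/4)·R2: [0, 0, 0, 0]
2 nonzero rows, so rank(PA) = 2.

2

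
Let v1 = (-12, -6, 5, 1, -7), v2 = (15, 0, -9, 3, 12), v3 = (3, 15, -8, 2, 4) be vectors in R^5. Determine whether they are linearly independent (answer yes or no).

yes

Form the matrix with these vectors as rows and row reduce.
R2 ← R2 + (5/4)·R1: [0, -15/2, -11/4, 17/4, 13/4]
R3 ← R3 + (1/4)·R1: [0, 27/2, -27/4, 9/4, 9/4]
R3 ← R3 + (9/5)·R2: [0, 0, -117/10, 99/10, 81/10]
3 nonzero rows, so the 3 vectors span a space of dimension 3.
Since 3 = 3, the vectors are linearly independent.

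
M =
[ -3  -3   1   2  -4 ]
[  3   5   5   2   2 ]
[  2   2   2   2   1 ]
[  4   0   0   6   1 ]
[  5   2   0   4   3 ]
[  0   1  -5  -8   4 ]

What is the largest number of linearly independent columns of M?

3

Row reduce to echelon form.
R2 ← R2 + R1: [0, 2, 6, 4, -2]
R3 ← R3 + (2/3)·R1: [0, 0, 8/3, 10/3, -5/3]
R4 ← R4 + (4/3)·R1: [0, -4, 4/3, 26/3, -13/3]
R5 ← R5 + (5/3)·R1: [0, -3, 5/3, 22/3, -11/3]
R4 ← R4 + (2)·R2: [0, 0, 40/3, 50/3, -25/3]
R5 ← R5 + (3/2)·R2: [0, 0, 32/3, 40/3, -20/3]
R6 ← R6 − (1/2)·R2: [0, 0, -8, -10, 5]
R4 ← R4 − (5)·R3: [0, 0, 0, 0, 0]
R5 ← R5 − (4)·R3: [0, 0, 0, 0, 0]
R6 ← R6 + (3)·R3: [0, 0, 0, 0, 0]
Echelon form has 3 nonzero rows, so rank(M) = 3.
The rank gives the maximum number of linearly independent columns: 3.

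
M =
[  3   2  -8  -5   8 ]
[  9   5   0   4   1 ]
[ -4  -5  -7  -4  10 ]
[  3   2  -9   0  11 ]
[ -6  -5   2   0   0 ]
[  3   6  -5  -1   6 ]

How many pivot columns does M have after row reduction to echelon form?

Row reduce to echelon form.
R2 ← R2 − (3)·R1: [0, -1, 24, 19, -23]
R3 ← R3 + (4/3)·R1: [0, -7/3, -53/3, -32/3, 62/3]
R4 ← R4 − R1: [0, 0, -1, 5, 3]
R5 ← R5 + (2)·R1: [0, -1, -14, -10, 16]
R6 ← R6 − R1: [0, 4, 3, 4, -2]
R3 ← R3 − (7/3)·R2: [0, 0, -221/3, -55, 223/3]
R5 ← R5 − R2: [0, 0, -38, -29, 39]
R6 ← R6 + (4)·R2: [0, 0, 99, 80, -94]
R4 ← R4 − (3/221)·R3: [0, 0, 0, 1270/221, 440/221]
R5 ← R5 − (114/221)·R3: [0, 0, 0, -139/221, 145/221]
R6 ← R6 + (297/221)·R3: [0, 0, 0, 1345/221, 1303/221]
R5 ← R5 + (139/1270)·R4: [0, 0, 0, 0, 111/127]
R6 ← R6 − (269/254)·R4: [0, 0, 0, 0, 481/127]
R6 ← R6 − (13/3)·R5: [0, 0, 0, 0, 0]
Echelon form has 5 nonzero rows, so rank(M) = 5.
Each nonzero row contributes one pivot column: 5 pivot columns.

5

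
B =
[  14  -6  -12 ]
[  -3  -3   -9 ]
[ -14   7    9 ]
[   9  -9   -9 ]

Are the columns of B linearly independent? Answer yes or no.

yes

Row reduce B to echelon form.
R2 ← R2 + (3/14)·R1: [0, -30/7, -81/7]
R3 ← R3 + R1: [0, 1, -3]
R4 ← R4 − (9/14)·R1: [0, -36/7, -9/7]
R3 ← R3 + (7/30)·R2: [0, 0, -57/10]
R4 ← R4 − (6/5)·R2: [0, 0, 63/5]
R4 ← R4 + (42/19)·R3: [0, 0, 0]
3 pivots among 3 columns.
Every column is a pivot column, so the columns are linearly independent.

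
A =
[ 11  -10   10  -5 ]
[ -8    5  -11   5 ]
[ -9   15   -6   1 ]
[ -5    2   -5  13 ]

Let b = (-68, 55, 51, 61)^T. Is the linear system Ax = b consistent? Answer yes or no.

yes

Row reduce the augmented matrix [A | b].
R2 ← R2 + (8/11)·R1: [0, -25/11, -41/11, 15/11, 61/11]
R3 ← R3 + (9/11)·R1: [0, 75/11, 24/11, -34/11, -51/11]
R4 ← R4 + (5/11)·R1: [0, -28/11, -5/11, 118/11, 331/11]
R3 ← R3 + (3)·R2: [0, 0, -9, 1, 12]
R4 ← R4 − (28/25)·R2: [0, 0, 93/25, 46/5, 597/25]
R4 ← R4 + (31/75)·R3: [0, 0, 0, 721/75, 721/25]
The echelon form has 4 nonzero rows, and every pivot lies in the first 4 columns, so rank(A) = rank([A|b]) = 4.
The system is consistent.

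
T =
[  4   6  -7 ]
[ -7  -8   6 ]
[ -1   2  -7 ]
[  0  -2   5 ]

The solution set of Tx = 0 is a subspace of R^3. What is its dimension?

1

Row reduce to echelon form.
R2 ← R2 + (7/4)·R1: [0, 5/2, -25/4]
R3 ← R3 + (1/4)·R1: [0, 7/2, -35/4]
R3 ← R3 − (7/5)·R2: [0, 0, 0]
R4 ← R4 + (4/5)·R2: [0, 0, 0]
2 nonzero rows, so rank(T) = 2.
T has 3 columns; by rank–nullity, nullity = 3 − 2 = 1.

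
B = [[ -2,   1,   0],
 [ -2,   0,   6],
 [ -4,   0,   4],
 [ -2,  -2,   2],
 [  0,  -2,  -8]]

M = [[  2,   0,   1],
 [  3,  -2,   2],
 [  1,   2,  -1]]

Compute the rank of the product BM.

3

First compute BM:
[[ -1,  -2,   0],
 [  2,  12,  -8],
 [ -4,   8,  -8],
 [ -8,   8,  -8],
 [-14, -12,   4]]
Now row reduce the product.
R2 ← R2 + (2)·R1: [0, 8, -8]
R3 ← R3 − (4)·R1: [0, 16, -8]
R4 ← R4 − (8)·R1: [0, 24, -8]
R5 ← R5 − (14)·R1: [0, 16, 4]
R3 ← R3 − (2)·R2: [0, 0, 8]
R4 ← R4 − (3)·R2: [0, 0, 16]
R5 ← R5 − (2)·R2: [0, 0, 20]
R4 ← R4 − (2)·R3: [0, 0, 0]
R5 ← R5 − (5/2)·R3: [0, 0, 0]
3 nonzero rows, so rank(BM) = 3.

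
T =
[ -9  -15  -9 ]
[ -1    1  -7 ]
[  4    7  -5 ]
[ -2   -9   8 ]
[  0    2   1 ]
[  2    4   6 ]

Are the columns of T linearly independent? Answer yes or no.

yes

Row reduce T to echelon form.
R2 ← R2 − (1/9)·R1: [0, 8/3, -6]
R3 ← R3 + (4/9)·R1: [0, 1/3, -9]
R4 ← R4 − (2/9)·R1: [0, -17/3, 10]
R6 ← R6 + (2/9)·R1: [0, 2/3, 4]
R3 ← R3 − (1/8)·R2: [0, 0, -33/4]
R4 ← R4 + (17/8)·R2: [0, 0, -11/4]
R5 ← R5 − (3/4)·R2: [0, 0, 11/2]
R6 ← R6 − (1/4)·R2: [0, 0, 11/2]
R4 ← R4 − (1/3)·R3: [0, 0, 0]
R5 ← R5 + (2/3)·R3: [0, 0, 0]
R6 ← R6 + (2/3)·R3: [0, 0, 0]
3 pivots among 3 columns.
Every column is a pivot column, so the columns are linearly independent.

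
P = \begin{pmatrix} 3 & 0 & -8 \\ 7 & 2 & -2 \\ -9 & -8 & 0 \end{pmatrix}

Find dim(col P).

Row reduce to echelon form.
R2 ← R2 − (7/3)·R1: [0, 2, 50/3]
R3 ← R3 + (3)·R1: [0, -8, -24]
R3 ← R3 + (4)·R2: [0, 0, 128/3]
Echelon form has 3 nonzero rows, so rank(P) = 3.
The column space has dimension equal to the rank: 3.

3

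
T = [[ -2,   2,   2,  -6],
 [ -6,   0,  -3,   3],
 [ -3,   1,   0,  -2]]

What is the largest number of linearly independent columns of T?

Row reduce to echelon form.
R2 ← R2 − (3)·R1: [0, -6, -9, 21]
R3 ← R3 − (3/2)·R1: [0, -2, -3, 7]
R3 ← R3 − (1/3)·R2: [0, 0, 0, 0]
Echelon form has 2 nonzero rows, so rank(T) = 2.
The rank gives the maximum number of linearly independent columns: 2.

2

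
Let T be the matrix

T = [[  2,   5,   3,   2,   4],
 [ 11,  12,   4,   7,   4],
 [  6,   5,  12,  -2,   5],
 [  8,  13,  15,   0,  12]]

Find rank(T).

Row reduce to echelon form.
R2 ← R2 − (11/2)·R1: [0, -31/2, -25/2, -4, -18]
R3 ← R3 − (3)·R1: [0, -10, 3, -8, -7]
R4 ← R4 − (4)·R1: [0, -7, 3, -8, -4]
R3 ← R3 − (20/31)·R2: [0, 0, 343/31, -168/31, 143/31]
R4 ← R4 − (14/31)·R2: [0, 0, 268/31, -192/31, 128/31]
R4 ← R4 − (268/343)·R3: [0, 0, 0, -96/49, 180/343]
Echelon form has 4 nonzero rows, so rank(T) = 4.

4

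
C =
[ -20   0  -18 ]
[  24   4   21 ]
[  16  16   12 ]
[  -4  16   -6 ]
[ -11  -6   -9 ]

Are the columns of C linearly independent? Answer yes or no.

Row reduce C to echelon form.
R2 ← R2 + (6/5)·R1: [0, 4, -3/5]
R3 ← R3 + (4/5)·R1: [0, 16, -12/5]
R4 ← R4 − (1/5)·R1: [0, 16, -12/5]
R5 ← R5 − (11/20)·R1: [0, -6, 9/10]
R3 ← R3 − (4)·R2: [0, 0, 0]
R4 ← R4 − (4)·R2: [0, 0, 0]
R5 ← R5 + (3/2)·R2: [0, 0, 0]
2 pivots among 3 columns.
Only 2 < 3 pivot columns, so the columns are linearly dependent.

no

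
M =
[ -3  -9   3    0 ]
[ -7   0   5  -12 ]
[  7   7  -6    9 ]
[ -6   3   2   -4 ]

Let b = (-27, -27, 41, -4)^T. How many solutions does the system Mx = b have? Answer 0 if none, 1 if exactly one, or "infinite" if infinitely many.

1

Row reduce the augmented matrix [M | b].
R2 ← R2 − (7/3)·R1: [0, 21, -2, -12, 36]
R3 ← R3 + (7/3)·R1: [0, -14, 1, 9, -22]
R4 ← R4 − (2)·R1: [0, 21, -4, -4, 50]
R3 ← R3 + (2/3)·R2: [0, 0, -1/3, 1, 2]
R4 ← R4 − R2: [0, 0, -2, 8, 14]
R4 ← R4 − (6)·R3: [0, 0, 0, 2, 2]
The echelon form has 4 nonzero rows, and every pivot lies in the first 4 columns, so rank(M) = rank([M|b]) = 4.
The system is consistent.
rank = 4 = number of unknowns, so the solution is unique.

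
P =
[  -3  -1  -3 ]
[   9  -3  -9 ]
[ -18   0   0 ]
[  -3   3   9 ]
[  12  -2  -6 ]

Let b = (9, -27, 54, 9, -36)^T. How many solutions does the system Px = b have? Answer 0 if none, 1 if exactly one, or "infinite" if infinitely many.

infinite

Row reduce the augmented matrix [P | b].
R2 ← R2 + (3)·R1: [0, -6, -18, 0]
R3 ← R3 − (6)·R1: [0, 6, 18, 0]
R4 ← R4 − R1: [0, 4, 12, 0]
R5 ← R5 + (4)·R1: [0, -6, -18, 0]
R3 ← R3 + R2: [0, 0, 0, 0]
R4 ← R4 + (2/3)·R2: [0, 0, 0, 0]
R5 ← R5 − R2: [0, 0, 0, 0]
The echelon form has 2 nonzero rows, and every pivot lies in the first 3 columns, so rank(P) = rank([P|b]) = 2.
The system is consistent.
rank = 2 < 3 unknowns, so there are infinitely many solutions.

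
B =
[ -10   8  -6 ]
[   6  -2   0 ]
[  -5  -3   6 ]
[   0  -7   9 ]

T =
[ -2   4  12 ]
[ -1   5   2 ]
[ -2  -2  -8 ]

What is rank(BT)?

First compute BT:
[[ 24,  12, -56],
 [-10,  14,  68],
 [  1, -47, -114],
 [-11, -53, -86]]
Now row reduce the product.
R2 ← R2 + (5/12)·R1: [0, 19, 134/3]
R3 ← R3 − (1/24)·R1: [0, -95/2, -335/3]
R4 ← R4 + (11/24)·R1: [0, -95/2, -335/3]
R3 ← R3 + (5/2)·R2: [0, 0, 0]
R4 ← R4 + (5/2)·R2: [0, 0, 0]
2 nonzero rows, so rank(BT) = 2.

2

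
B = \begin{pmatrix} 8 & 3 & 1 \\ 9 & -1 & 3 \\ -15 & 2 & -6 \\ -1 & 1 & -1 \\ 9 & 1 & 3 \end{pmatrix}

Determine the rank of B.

3

Row reduce to echelon form.
R2 ← R2 − (9/8)·R1: [0, -35/8, 15/8]
R3 ← R3 + (15/8)·R1: [0, 61/8, -33/8]
R4 ← R4 + (1/8)·R1: [0, 11/8, -7/8]
R5 ← R5 − (9/8)·R1: [0, -19/8, 15/8]
R3 ← R3 + (61/35)·R2: [0, 0, -6/7]
R4 ← R4 + (11/35)·R2: [0, 0, -2/7]
R5 ← R5 − (19/35)·R2: [0, 0, 6/7]
R4 ← R4 − (1/3)·R3: [0, 0, 0]
R5 ← R5 + R3: [0, 0, 0]
Echelon form has 3 nonzero rows, so rank(B) = 3.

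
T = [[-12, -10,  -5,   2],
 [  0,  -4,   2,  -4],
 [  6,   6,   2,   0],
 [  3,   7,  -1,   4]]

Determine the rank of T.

2

Row reduce to echelon form.
R3 ← R3 + (1/2)·R1: [0, 1, -1/2, 1]
R4 ← R4 + (1/4)·R1: [0, 9/2, -9/4, 9/2]
R3 ← R3 + (1/4)·R2: [0, 0, 0, 0]
R4 ← R4 + (9/8)·R2: [0, 0, 0, 0]
Echelon form has 2 nonzero rows, so rank(T) = 2.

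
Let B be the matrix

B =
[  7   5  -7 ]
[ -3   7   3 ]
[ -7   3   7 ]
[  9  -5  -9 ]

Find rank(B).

Row reduce to echelon form.
R2 ← R2 + (3/7)·R1: [0, 64/7, 0]
R3 ← R3 + R1: [0, 8, 0]
R4 ← R4 − (9/7)·R1: [0, -80/7, 0]
R3 ← R3 − (7/8)·R2: [0, 0, 0]
R4 ← R4 + (5/4)·R2: [0, 0, 0]
Echelon form has 2 nonzero rows, so rank(B) = 2.

2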